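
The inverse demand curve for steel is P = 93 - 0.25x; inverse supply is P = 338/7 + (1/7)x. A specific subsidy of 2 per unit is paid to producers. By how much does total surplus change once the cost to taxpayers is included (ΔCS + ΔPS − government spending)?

Pre-subsidy: 93 - 0.25x = 338/7 + (1/7)x gives x* = 1252/11 and P* = 710/11.
With the subsidy, sellers receive Ps = Pb + 2 for each unit, where Pb is the price buyers pay.
On the curves, Pb = 93 - 0.25x and Ps = 338/7 + (1/7)x; the wedge Ps − Pb = 2 gives 338/7 + (1/7)x − (93 - 0.25x) = 2, so x' = 1308/11.
Then Pb = 93 − 0.25·(1308/11) = 696/11 and Ps = 338/7 + (1/7)·(1308/11) = 718/11.
ΔCS = ½(1252/11 + 1308/11)(710/11 − 696/11) = 17920/121; ΔPS = ½(1252/11 + 1308/11)(718/11 − 710/11) = 10240/121.
Government spending = 2 × 1308/11 = 2616/11.
Net change = 17920/121 + 10240/121 − 2616/11 = -56/11. The loss equals the DWL triangle ½·2·56/11.

Net change in total surplus = -56/11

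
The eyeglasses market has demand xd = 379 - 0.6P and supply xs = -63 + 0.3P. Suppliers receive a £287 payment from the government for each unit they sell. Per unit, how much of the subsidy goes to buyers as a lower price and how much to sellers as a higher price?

Pre-subsidy: 379 - 0.6P = -63 + 0.3P gives P* = 4420/9, x* = 253/3.
With the subsidy, sellers receive Ps = Pb + 287 for each unit, where Pb is the price buyers pay.
Supply in terms of Pb becomes xs = -63 + 0.3(Pb + 287) = 23.1 + 0.3Pb. Setting this equal to demand: 379 - 0.6Pb = 23.1 + 0.3Pb, so Pb = 3559/9.
Sellers receive Ps = 3559/9 + 287 = 6142/9; x' = 379 − 0.6·(3559/9) = 2126/15.
Buyers' price falls by P* − Pb = 4420/9 − 3559/9 = 287/3; sellers' price rises by Ps − P* = 6142/9 − 4420/9 = 574/3.

Buyers gain 287/3 per unit; sellers gain 574/3 per unit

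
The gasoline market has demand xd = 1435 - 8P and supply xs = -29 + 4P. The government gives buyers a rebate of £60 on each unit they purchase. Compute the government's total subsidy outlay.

Government cost = £37140

Pre-subsidy: 1435 - 8P = -29 + 4P gives P* = 122, x* = 459.
With the rebate, buyers effectively pay Pb = Ps − 60, where Ps is the price sellers receive.
Demand in terms of Ps becomes xd = 1435 − 8(Ps − 60) = 1915 - 8Ps. Setting this equal to supply: 1915 - 8Ps = -29 + 4Ps, so Ps = 162.
Buyers pay Pb = 162 − 60 = 102; x' = -29 + 4·162 = 619.
Government outlay = subsidy × quantity = 60 × 619 = 37140.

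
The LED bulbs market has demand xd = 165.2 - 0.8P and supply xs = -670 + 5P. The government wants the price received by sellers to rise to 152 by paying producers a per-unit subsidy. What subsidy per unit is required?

Required subsidy s = 58 per unit

At a seller price of 152, quantity supplied is -670 + 5·152 = 90.
Buyers absorb 90 only when they pay Pb with 165.2 − 0.8·Pb = 90, i.e. Pb = 94.
s = Ps − Pb = 152 − 94 = 58.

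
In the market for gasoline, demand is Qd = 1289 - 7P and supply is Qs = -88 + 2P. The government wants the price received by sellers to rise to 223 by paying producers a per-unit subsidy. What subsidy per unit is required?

At a seller price of 223, quantity supplied is -88 + 2·223 = 358.
Buyers absorb 358 only when they pay Pb with 1289 − 7·Pb = 358, i.e. Pb = 133.
s = Ps − Pb = 223 − 133 = 90.

Required subsidy s = 90 per unit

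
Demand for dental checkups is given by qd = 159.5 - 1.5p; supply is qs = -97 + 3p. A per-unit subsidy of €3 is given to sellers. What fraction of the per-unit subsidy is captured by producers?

Pre-subsidy: 159.5 - 1.5p = -97 + 3p gives p* = 57, q* = 74.
With the subsidy, sellers receive ps = pb + 3 for each unit, where pb is the price buyers pay.
Supply in terms of pb becomes qs = -97 + 3(pb + 3) = -88 + 3pb. Setting this equal to demand: 159.5 - 1.5pb = -88 + 3pb, so pb = 55.
Sellers receive ps = 55 + 3 = 58; q' = 159.5 − 1.5·55 = 77.
Buyers' price falls by p* − pb = 57 − 55 = 2; sellers' price rises by ps − p* = 58 − 57 = 1.
So producers capture 1/3 = 1/3 of each unit of subsidy.

Producer share = 1/3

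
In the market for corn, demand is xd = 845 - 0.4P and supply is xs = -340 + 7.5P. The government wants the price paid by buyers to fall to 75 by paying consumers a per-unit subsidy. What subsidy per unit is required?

Required subsidy s = 79 per unit

At a buyer price of 75, quantity demanded is 845 − 0.4·75 = 815.
Sellers supply 815 only when they receive Ps with -340 + 7.5·Ps = 815, i.e. Ps = 154.
s = Ps − Pb = 154 − 75 = 79.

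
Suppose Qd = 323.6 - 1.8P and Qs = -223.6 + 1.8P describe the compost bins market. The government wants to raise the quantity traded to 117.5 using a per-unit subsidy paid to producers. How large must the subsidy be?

At Q = 117.5, invert demand for the buyer price: Pb = (323.6 − 117.5)/1.8 = 114.5; invert supply for the seller price: Ps = (117.5 − (-223.6))/1.8 = 189.5.
The subsidy must fill the gap: s = Ps − Pb = 189.5 − 114.5 = 75.

Required subsidy s = 75 per unit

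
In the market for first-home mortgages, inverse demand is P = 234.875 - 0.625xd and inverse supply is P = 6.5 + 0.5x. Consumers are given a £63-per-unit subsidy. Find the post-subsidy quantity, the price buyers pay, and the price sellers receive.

Pre-subsidy: 234.875 - 0.625x = 6.5 + 0.5x gives x* = 203 and P* = 108.
With the rebate, buyers effectively pay Pb = Ps − 63, where Ps is the price sellers receive.
On the curves, Pb = 234.875 - 0.625x and Ps = 6.5 + 0.5x; the wedge Ps − Pb = 63 gives 6.5 + 0.5x − (234.875 - 0.625x) = 63, so x' = 259.
Then Pb = 234.875 − 0.625·259 = 73 and Ps = 6.5 + 0.5·259 = 136.

x' = 259; buyers pay £73; sellers receive £136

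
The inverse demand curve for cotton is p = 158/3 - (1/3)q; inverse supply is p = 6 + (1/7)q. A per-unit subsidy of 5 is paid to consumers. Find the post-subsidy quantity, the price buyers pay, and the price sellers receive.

q' = 108.5; buyers pay 16.5; sellers receive 21.5

Pre-subsidy: 158/3 - (1/3)q = 6 + (1/7)q gives q* = 98 and p* = 20.
With the rebate, buyers effectively pay pb = ps − 5, where ps is the price sellers receive.
On the curves, pb = 158/3 - (1/3)q and ps = 6 + (1/7)q; the wedge ps − pb = 5 gives 6 + (1/7)q − (158/3 - (1/3)q) = 5, so q' = 108.5.
Then pb = 158/3 − (1/3)·108.5 = 16.5 and ps = 6 + (1/7)·108.5 = 21.5.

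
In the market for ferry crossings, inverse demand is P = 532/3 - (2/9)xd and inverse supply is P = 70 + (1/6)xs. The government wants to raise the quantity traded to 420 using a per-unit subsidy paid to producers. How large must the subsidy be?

At x = 420, from the demand curve buyers pay Pb = 532/3 − (2/9)·420 = 84; from the supply curve sellers need Ps = 70 + (1/6)·420 = 140.
The subsidy must fill the gap: s = Ps − Pb = 140 − 84 = 56.

Required subsidy s = 56 per unit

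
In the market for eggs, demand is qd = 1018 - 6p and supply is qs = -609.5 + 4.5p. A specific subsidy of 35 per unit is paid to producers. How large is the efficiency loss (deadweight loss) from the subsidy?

Pre-subsidy: 1018 - 6p = -609.5 + 4.5p gives p* = 155, q* = 88.
With the subsidy, sellers receive ps = pb + 35 for each unit, where pb is the price buyers pay.
Supply in terms of pb becomes qs = -609.5 + 4.5(pb + 35) = -452 + 4.5pb. Setting this equal to demand: 1018 - 6pb = -452 + 4.5pb, so pb = 140.
Sellers receive ps = 140 + 35 = 175; q' = 1018 − 6·140 = 178.
The subsidy expands output by 178 − 88 = 90 past the efficient level; on those units the gap between marginal cost and willingness to pay runs from 0 up to 35.
DWL = ½ × 35 × 90 = 1575.

Deadweight loss = 1575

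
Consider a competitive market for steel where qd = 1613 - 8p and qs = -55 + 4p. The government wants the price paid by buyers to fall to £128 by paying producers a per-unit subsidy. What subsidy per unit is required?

At a buyer price of 128, quantity demanded is 1613 − 8·128 = 589.
Sellers supply 589 only when they receive ps with -55 + 4·ps = 589, i.e. ps = 161.
s = ps − pb = 161 − 128 = 33.

Required subsidy s = £33 per unit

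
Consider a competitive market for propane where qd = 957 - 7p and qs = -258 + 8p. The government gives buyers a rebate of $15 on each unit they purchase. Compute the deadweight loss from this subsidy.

Deadweight loss = $420

Pre-subsidy: 957 - 7p = -258 + 8p gives p* = 81, q* = 390.
With the rebate, buyers effectively pay pb = ps − 15, where ps is the price sellers receive.
Demand in terms of ps becomes qd = 957 − 7(ps − 15) = 1062 - 7ps. Setting this equal to supply: 1062 - 7ps = -258 + 8ps, so ps = 88.
Buyers pay pb = 88 − 15 = 73; q' = -258 + 8·88 = 446.
The subsidy expands output by 446 − 390 = 56 past the efficient level; on those units the gap between marginal cost and willingness to pay runs from 0 up to 15.
DWL = ½ × 15 × 56 = 420.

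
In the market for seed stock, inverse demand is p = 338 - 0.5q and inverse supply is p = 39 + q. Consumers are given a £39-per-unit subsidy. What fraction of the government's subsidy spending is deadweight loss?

Pre-subsidy: 338 - 0.5q = 39 + q gives q* = 598/3 and p* = 715/3.
With the rebate, buyers effectively pay pb = ps − 39, where ps is the price sellers receive.
On the curves, pb = 338 - 0.5q and ps = 39 + q; the wedge ps − pb = 39 gives 39 + q − (338 - 0.5q) = 39, so q' = 676/3.
Then pb = 338 − 0.5·(676/3) = 676/3 and ps = 39 + 1·(676/3) = 793/3.
ΔCS = ½(598/3 + 676/3)(715/3 − 676/3) = 8281/3; ΔPS = ½(598/3 + 676/3)(793/3 − 715/3) = 16562/3.
Government spending = 39 × 676/3 = 8788.
DWL = ½ × 39 × (676/3 − 598/3) = 507; fraction = 507 / 8788 = 3/52.

DWL / government spending = 3/52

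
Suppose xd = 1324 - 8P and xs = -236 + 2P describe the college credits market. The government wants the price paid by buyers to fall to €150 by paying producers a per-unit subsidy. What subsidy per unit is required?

At a buyer price of 150, quantity demanded is 1324 − 8·150 = 124.
Sellers supply 124 only when they receive Ps with -236 + 2·Ps = 124, i.e. Ps = 180.
s = Ps − Pb = 180 − 150 = 30.

Required subsidy s = €30 per unit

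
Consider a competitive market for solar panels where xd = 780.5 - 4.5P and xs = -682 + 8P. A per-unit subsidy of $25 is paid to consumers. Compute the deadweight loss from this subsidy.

Deadweight loss = $900

Pre-subsidy: 780.5 - 4.5P = -682 + 8P gives P* = 117, x* = 254.
With the rebate, buyers effectively pay Pb = Ps − 25, where Ps is the price sellers receive.
Demand in terms of Ps becomes xd = 780.5 − 4.5(Ps − 25) = 893 - 4.5Ps. Setting this equal to supply: 893 - 4.5Ps = -682 + 8Ps, so Ps = 126.
Buyers pay Pb = 126 − 25 = 101; x' = -682 + 8·126 = 326.
The subsidy expands output by 326 − 254 = 72 past the efficient level; on those units the gap between marginal cost and willingness to pay runs from 0 up to 25.
DWL = ½ × 25 × 72 = 900.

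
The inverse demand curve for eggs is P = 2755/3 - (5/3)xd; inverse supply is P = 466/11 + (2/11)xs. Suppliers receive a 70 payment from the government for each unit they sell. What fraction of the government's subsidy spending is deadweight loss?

Pre-subsidy: 2755/3 - (5/3)x = 466/11 + (2/11)x gives x* = 28907/61 and P* = 7840/61.
With the subsidy, sellers receive Ps = Pb + 70 for each unit, where Pb is the price buyers pay.
On the curves, Pb = 2755/3 - (5/3)x and Ps = 466/11 + (2/11)x; the wedge Ps − Pb = 70 gives 466/11 + (2/11)x − (2755/3 - (5/3)x) = 70, so x' = 31217/61.
Then Pb = 2755/3 − (5/3)·(31217/61) = 3990/61 and Ps = 466/11 + (2/11)·(31217/61) = 8260/61.
ΔCS = ½(28907/61 + 31217/61)(7840/61 − 3990/61) = 115738700/3721; ΔPS = ½(28907/61 + 31217/61)(8260/61 − 7840/61) = 12626040/3721.
Government spending = 70 × 31217/61 = 2185190/61.
DWL = ½ × 70 × (31217/61 − 28907/61) = 80850/61; fraction = (80850/61) / (2185190/61) = 1155/31217.

DWL / government spending = 1155/31217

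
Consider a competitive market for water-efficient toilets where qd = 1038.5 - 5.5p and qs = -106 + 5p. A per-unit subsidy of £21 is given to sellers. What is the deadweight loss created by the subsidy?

Deadweight loss = £577.5

Pre-subsidy: 1038.5 - 5.5p = -106 + 5p gives p* = 109, q* = 439.
With the subsidy, sellers receive ps = pb + 21 for each unit, where pb is the price buyers pay.
Supply in terms of pb becomes qs = -106 + 5(pb + 21) = -1 + 5pb. Setting this equal to demand: 1038.5 - 5.5pb = -1 + 5pb, so pb = 99.
Sellers receive ps = 99 + 21 = 120; q' = 1038.5 − 5.5·99 = 494.
The subsidy expands output by 494 − 439 = 55 past the efficient level; on those units the gap between marginal cost and willingness to pay runs from 0 up to 21.
DWL = ½ × 21 × 55 = 577.5.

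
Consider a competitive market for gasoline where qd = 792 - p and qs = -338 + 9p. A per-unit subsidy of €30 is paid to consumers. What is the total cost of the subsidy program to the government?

Pre-subsidy: 792 - p = -338 + 9p gives p* = 113, q* = 679.
With the rebate, buyers effectively pay pb = ps − 30, where ps is the price sellers receive.
Demand in terms of ps becomes qd = 792 − 1(ps − 30) = 822 - ps. Setting this equal to supply: 822 - ps = -338 + 9ps, so ps = 116.
Buyers pay pb = 116 − 30 = 86; q' = -338 + 9·116 = 706.
Government outlay = subsidy × quantity = 30 × 706 = 21180.

Government cost = €21180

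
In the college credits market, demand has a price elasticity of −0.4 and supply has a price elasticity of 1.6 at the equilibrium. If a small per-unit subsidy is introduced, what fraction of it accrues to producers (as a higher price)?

For a small subsidy around the equilibrium, the benefit split depends on the relative slopes, which at a point are proportional to the elasticities.
Buyer share = εs/(εs + |εd|) = 1.6/(1.6 + 0.4) = 0.8; seller share = |εd|/(εs + |εd|) = 0.2.
So producers capture 0.2 of the subsidy.

Producer share = 0.2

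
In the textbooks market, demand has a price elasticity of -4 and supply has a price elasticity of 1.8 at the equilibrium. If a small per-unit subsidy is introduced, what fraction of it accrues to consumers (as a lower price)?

Consumer share = 9/29

For a small subsidy around the equilibrium, the benefit split depends on the relative slopes, which at a point are proportional to the elasticities.
Buyer share = εs/(εs + |εd|) = 1.8/(1.8 + 4) = 9/29; seller share = |εd|/(εs + |εd|) = 20/29.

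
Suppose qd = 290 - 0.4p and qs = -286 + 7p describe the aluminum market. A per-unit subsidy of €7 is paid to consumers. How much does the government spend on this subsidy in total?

Pre-subsidy: 290 - 0.4p = -286 + 7p gives p* = 2880/37, q* = 9578/37.
With the rebate, buyers effectively pay pb = ps − 7, where ps is the price sellers receive.
Demand in terms of ps becomes qd = 290 − 0.4(ps − 7) = 292.8 - 0.4ps. Setting this equal to supply: 292.8 - 0.4ps = -286 + 7ps, so ps = 2894/37.
Buyers pay pb = 2894/37 − 7 = 2635/37; q' = -286 + 7·(2894/37) = 9676/37.
Government outlay = subsidy × quantity = 7 × 9676/37 = 67732/37.

Government cost = 67732/37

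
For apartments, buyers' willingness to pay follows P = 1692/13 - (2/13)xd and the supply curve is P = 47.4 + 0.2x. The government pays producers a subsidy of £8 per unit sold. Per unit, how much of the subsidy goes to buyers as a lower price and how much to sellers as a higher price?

Buyers gain 80/23 per unit; sellers gain 104/23 per unit

Pre-subsidy: 1692/13 - (2/13)x = 47.4 + 0.2x gives x* = 5379/23 and P* = 2166/23.
With the subsidy, sellers receive Ps = Pb + 8 for each unit, where Pb is the price buyers pay.
On the curves, Pb = 1692/13 - (2/13)x and Ps = 47.4 + 0.2x; the wedge Ps − Pb = 8 gives 47.4 + 0.2x − (1692/13 - (2/13)x) = 8, so x' = 5899/23.
Then Pb = 1692/13 − (2/13)·(5899/23) = 2086/23 and Ps = 47.4 + 0.2·(5899/23) = 2270/23.
Buyers' price falls by P* − Pb = 2166/23 − 2086/23 = 80/23; sellers' price rises by Ps − P* = 2270/23 − 2166/23 = 104/23.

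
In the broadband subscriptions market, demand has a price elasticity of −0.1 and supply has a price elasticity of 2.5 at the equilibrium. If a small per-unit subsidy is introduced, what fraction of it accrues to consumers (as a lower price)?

For a small subsidy around the equilibrium, the benefit split depends on the relative slopes, which at a point are proportional to the elasticities.
Buyer share = εs/(εs + |εd|) = 2.5/(2.5 + 0.1) = 25/26; seller share = |εd|/(εs + |εd|) = 1/26.

Consumer share = 25/26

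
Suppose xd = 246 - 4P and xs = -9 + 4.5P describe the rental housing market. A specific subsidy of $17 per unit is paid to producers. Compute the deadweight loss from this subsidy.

Pre-subsidy: 246 - 4P = -9 + 4.5P gives P* = 30, x* = 126.
With the subsidy, sellers receive Ps = Pb + 17 for each unit, where Pb is the price buyers pay.
Supply in terms of Pb becomes xs = -9 + 4.5(Pb + 17) = 67.5 + 4.5Pb. Setting this equal to demand: 246 - 4Pb = 67.5 + 4.5Pb, so Pb = 21.
Sellers receive Ps = 21 + 17 = 38; x' = 246 − 4·21 = 162.
The subsidy expands output by 162 − 126 = 36 past the efficient level; on those units the gap between marginal cost and willingness to pay runs from 0 up to 17.
DWL = ½ × 17 × 36 = 306.

Deadweight loss = $306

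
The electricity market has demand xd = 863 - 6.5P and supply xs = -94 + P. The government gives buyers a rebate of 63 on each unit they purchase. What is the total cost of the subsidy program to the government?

Pre-subsidy: 863 - 6.5P = -94 + P gives P* = 127.6, x* = 33.6.
With the rebate, buyers effectively pay Pb = Ps − 63, where Ps is the price sellers receive.
Demand in terms of Ps becomes xd = 863 − 6.5(Ps − 63) = 1272.5 - 6.5Ps. Setting this equal to supply: 1272.5 - 6.5Ps = -94 + Ps, so Ps = 182.2.
Buyers pay Pb = 182.2 − 63 = 119.2; x' = -94 + 1·182.2 = 88.2.
Government outlay = subsidy × quantity = 63 × 88.2 = 5556.6.

Government cost = 5556.6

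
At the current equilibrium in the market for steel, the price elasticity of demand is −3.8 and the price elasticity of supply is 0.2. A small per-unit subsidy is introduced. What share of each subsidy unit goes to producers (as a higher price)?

For a small subsidy around the equilibrium, the benefit split depends on the relative slopes, which at a point are proportional to the elasticities.
Buyer share = εs/(εs + |εd|) = 0.2/(0.2 + 3.8) = 0.05; seller share = |εd|/(εs + |εd|) = 0.95.
So producers capture 0.95 of the subsidy.

Producer share = 0.95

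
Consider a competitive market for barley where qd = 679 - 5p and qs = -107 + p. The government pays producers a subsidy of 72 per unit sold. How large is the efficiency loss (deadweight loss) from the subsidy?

Pre-subsidy: 679 - 5p = -107 + p gives p* = 131, q* = 24.
With the subsidy, sellers receive ps = pb + 72 for each unit, where pb is the price buyers pay.
Supply in terms of pb becomes qs = -107 + 1(pb + 72) = -35 + pb. Setting this equal to demand: 679 - 5pb = -35 + pb, so pb = 119.
Sellers receive ps = 119 + 72 = 191; q' = 679 − 5·119 = 84.
The subsidy expands output by 84 − 24 = 60 past the efficient level; on those units the gap between marginal cost and willingness to pay runs from 0 up to 72.
DWL = ½ × 72 × 60 = 2160.

Deadweight loss = 2160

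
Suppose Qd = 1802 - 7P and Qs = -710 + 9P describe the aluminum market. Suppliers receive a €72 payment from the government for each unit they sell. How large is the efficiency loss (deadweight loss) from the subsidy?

Deadweight loss = €10206

Pre-subsidy: 1802 - 7P = -710 + 9P gives P* = 157, Q* = 703.
With the subsidy, sellers receive Ps = Pb + 72 for each unit, where Pb is the price buyers pay.
Supply in terms of Pb becomes Qs = -710 + 9(Pb + 72) = -62 + 9Pb. Setting this equal to demand: 1802 - 7Pb = -62 + 9Pb, so Pb = 116.5.
Sellers receive Ps = 116.5 + 72 = 188.5; Q' = 1802 − 7·116.5 = 986.5.
The subsidy expands output by 986.5 − 703 = 283.5 past the efficient level; on those units the gap between marginal cost and willingness to pay runs from 0 up to 72.
DWL = ½ × 72 × 283.5 = 10206.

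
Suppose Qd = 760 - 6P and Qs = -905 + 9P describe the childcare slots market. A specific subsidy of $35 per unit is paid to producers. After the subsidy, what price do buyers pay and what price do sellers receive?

Buyers pay $90; sellers receive $125

Pre-subsidy: 760 - 6P = -905 + 9P gives P* = 111, Q* = 94.
With the subsidy, sellers receive Ps = Pb + 35 for each unit, where Pb is the price buyers pay.
Supply in terms of Pb becomes Qs = -905 + 9(Pb + 35) = -590 + 9Pb. Setting this equal to demand: 760 - 6Pb = -590 + 9Pb, so Pb = 90.
Sellers receive Ps = 90 + 35 = 125; Q' = 760 − 6·90 = 220.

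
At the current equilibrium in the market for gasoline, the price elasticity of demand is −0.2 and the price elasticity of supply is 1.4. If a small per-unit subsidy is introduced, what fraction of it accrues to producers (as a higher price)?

For a small subsidy around the equilibrium, the benefit split depends on the relative slopes, which at a point are proportional to the elasticities.
Buyer share = εs/(εs + |εd|) = 1.4/(1.4 + 0.2) = 0.875; seller share = |εd|/(εs + |εd|) = 0.125.
So producers capture 0.125 of the subsidy.

Producer share = 0.125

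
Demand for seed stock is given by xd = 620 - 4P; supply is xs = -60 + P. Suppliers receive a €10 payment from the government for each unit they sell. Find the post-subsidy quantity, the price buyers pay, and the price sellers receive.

Pre-subsidy: 620 - 4P = -60 + P gives P* = 136, x* = 76.
With the subsidy, sellers receive Ps = Pb + 10 for each unit, where Pb is the price buyers pay.
Supply in terms of Pb becomes xs = -60 + 1(Pb + 10) = -50 + Pb. Setting this equal to demand: 620 - 4Pb = -50 + Pb, so Pb = 134.
Sellers receive Ps = 134 + 10 = 144; x' = 620 − 4·134 = 84.

x' = 84; buyers pay €134; sellers receive €144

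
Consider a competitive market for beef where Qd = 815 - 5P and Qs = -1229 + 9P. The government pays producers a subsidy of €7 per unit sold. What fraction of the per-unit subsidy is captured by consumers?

Consumer share = 9/14

Pre-subsidy: 815 - 5P = -1229 + 9P gives P* = 146, Q* = 85.
With the subsidy, sellers receive Ps = Pb + 7 for each unit, where Pb is the price buyers pay.
Supply in terms of Pb becomes Qs = -1229 + 9(Pb + 7) = -1166 + 9Pb. Setting this equal to demand: 815 - 5Pb = -1166 + 9Pb, so Pb = 141.5.
Sellers receive Ps = 141.5 + 7 = 148.5; Q' = 815 − 5·141.5 = 107.5.
Buyers' price falls by P* − Pb = 146 − 141.5 = 4.5; sellers' price rises by Ps − P* = 148.5 − 146 = 2.5.
So consumers capture 4.5/7 = 9/14 of each unit of subsidy.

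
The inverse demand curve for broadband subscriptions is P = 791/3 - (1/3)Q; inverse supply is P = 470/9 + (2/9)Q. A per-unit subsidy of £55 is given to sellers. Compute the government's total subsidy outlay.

Pre-subsidy: 791/3 - (1/3)Q = 470/9 + (2/9)Q gives Q* = 380.6 and P* = 136.8.
With the subsidy, sellers receive Ps = Pb + 55 for each unit, where Pb is the price buyers pay.
On the curves, Pb = 791/3 - (1/3)Q and Ps = 470/9 + (2/9)Q; the wedge Ps − Pb = 55 gives 470/9 + (2/9)Q − (791/3 - (1/3)Q) = 55, so Q' = 479.6.
Then Pb = 791/3 − (1/3)·479.6 = 103.8 and Ps = 470/9 + (2/9)·479.6 = 158.8.
Government outlay = subsidy × quantity = 55 × 479.6 = 26378.

Government cost = £26378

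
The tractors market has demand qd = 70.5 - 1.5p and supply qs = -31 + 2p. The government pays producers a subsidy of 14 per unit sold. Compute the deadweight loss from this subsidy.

Deadweight loss = 84

Pre-subsidy: 70.5 - 1.5p = -31 + 2p gives p* = 29, q* = 27.
With the subsidy, sellers receive ps = pb + 14 for each unit, where pb is the price buyers pay.
Supply in terms of pb becomes qs = -31 + 2(pb + 14) = -3 + 2pb. Setting this equal to demand: 70.5 - 1.5pb = -3 + 2pb, so pb = 21.
Sellers receive ps = 21 + 14 = 35; q' = 70.5 − 1.5·21 = 39.
The subsidy expands output by 39 − 27 = 12 past the efficient level; on those units the gap between marginal cost and willingness to pay runs from 0 up to 14.
DWL = ½ × 14 × 12 = 84.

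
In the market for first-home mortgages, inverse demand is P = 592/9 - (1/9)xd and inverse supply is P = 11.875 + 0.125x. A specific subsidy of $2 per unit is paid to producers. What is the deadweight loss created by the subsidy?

Pre-subsidy: 592/9 - (1/9)x = 11.875 + 0.125x gives x* = 3881/17 and P* = 687/17.
With the subsidy, sellers receive Ps = Pb + 2 for each unit, where Pb is the price buyers pay.
On the curves, Pb = 592/9 - (1/9)x and Ps = 11.875 + 0.125x; the wedge Ps − Pb = 2 gives 11.875 + 0.125x − (592/9 - (1/9)x) = 2, so x' = 4025/17.
Then Pb = 592/9 − (1/9)·(4025/17) = 671/17 and Ps = 11.875 + 0.125·(4025/17) = 705/17.
The subsidy expands output by 4025/17 − 3881/17 = 144/17 past the efficient level; on those units the gap between marginal cost and willingness to pay runs from 0 up to 2.
DWL = ½ × 2 × 144/17 = 144/17.

Deadweight loss = 144/17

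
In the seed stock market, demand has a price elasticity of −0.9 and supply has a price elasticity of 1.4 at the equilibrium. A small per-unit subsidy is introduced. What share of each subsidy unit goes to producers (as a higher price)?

Producer share = 9/23

For a small subsidy around the equilibrium, the benefit split depends on the relative slopes, which at a point are proportional to the elasticities.
Buyer share = εs/(εs + |εd|) = 1.4/(1.4 + 0.9) = 14/23; seller share = |εd|/(εs + |εd|) = 9/23.
So producers capture 9/23 of the subsidy.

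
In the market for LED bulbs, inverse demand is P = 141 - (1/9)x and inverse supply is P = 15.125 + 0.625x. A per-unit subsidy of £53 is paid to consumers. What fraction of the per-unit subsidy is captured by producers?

Pre-subsidy: 141 - (1/9)x = 15.125 + 0.625x gives x* = 171 and P* = 122.
With the rebate, buyers effectively pay Pb = Ps − 53, where Ps is the price sellers receive.
On the curves, Pb = 141 - (1/9)x and Ps = 15.125 + 0.625x; the wedge Ps − Pb = 53 gives 15.125 + 0.625x − (141 - (1/9)x) = 53, so x' = 243.
Then Pb = 141 − (1/9)·243 = 114 and Ps = 15.125 + 0.625·243 = 167.
Buyers' price falls by P* − Pb = 122 − 114 = 8; sellers' price rises by Ps − P* = 167 − 122 = 45.
So producers capture 45/53 = 45/53 of each unit of subsidy.

Producer share = 45/53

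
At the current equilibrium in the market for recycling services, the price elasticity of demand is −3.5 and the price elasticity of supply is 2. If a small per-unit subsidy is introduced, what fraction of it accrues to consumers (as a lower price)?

For a small subsidy around the equilibrium, the benefit split depends on the relative slopes, which at a point are proportional to the elasticities.
Buyer share = εs/(εs + |εd|) = 2/(2 + 3.5) = 4/11; seller share = |εd|/(εs + |εd|) = 7/11.

Consumer share = 4/11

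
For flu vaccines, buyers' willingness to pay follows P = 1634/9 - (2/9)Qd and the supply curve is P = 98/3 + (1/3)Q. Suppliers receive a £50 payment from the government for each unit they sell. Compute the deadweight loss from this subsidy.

Pre-subsidy: 1634/9 - (2/9)Q = 98/3 + (1/3)Q gives Q* = 268 and P* = 122.
With the subsidy, sellers receive Ps = Pb + 50 for each unit, where Pb is the price buyers pay.
On the curves, Pb = 1634/9 - (2/9)Q and Ps = 98/3 + (1/3)Q; the wedge Ps − Pb = 50 gives 98/3 + (1/3)Q − (1634/9 - (2/9)Q) = 50, so Q' = 358.
Then Pb = 1634/9 − (2/9)·358 = 102 and Ps = 98/3 + (1/3)·358 = 152.
The subsidy expands output by 358 − 268 = 90 past the efficient level; on those units the gap between marginal cost and willingness to pay runs from 0 up to 50.
DWL = ½ × 50 × 90 = 2250.

Deadweight loss = £2250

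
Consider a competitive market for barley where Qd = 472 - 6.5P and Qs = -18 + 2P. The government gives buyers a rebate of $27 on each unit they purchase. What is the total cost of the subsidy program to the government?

Pre-subsidy: 472 - 6.5P = -18 + 2P gives P* = 980/17, Q* = 1654/17.
With the rebate, buyers effectively pay Pb = Ps − 27, where Ps is the price sellers receive.
Demand in terms of Ps becomes Qd = 472 − 6.5(Ps − 27) = 647.5 - 6.5Ps. Setting this equal to supply: 647.5 - 6.5Ps = -18 + 2Ps, so Ps = 1331/17.
Buyers pay Pb = 1331/17 − 27 = 872/17; Q' = -18 + 2·(1331/17) = 2356/17.
Government outlay = subsidy × quantity = 27 × 2356/17 = 63612/17.

Government cost = 63612/17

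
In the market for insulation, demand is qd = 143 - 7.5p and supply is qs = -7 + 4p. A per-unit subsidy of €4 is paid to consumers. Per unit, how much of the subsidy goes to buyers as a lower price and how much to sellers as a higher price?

Buyers gain 32/23 per unit; sellers gain 60/23 per unit

Pre-subsidy: 143 - 7.5p = -7 + 4p gives p* = 300/23, q* = 1039/23.
With the rebate, buyers effectively pay pb = ps − 4, where ps is the price sellers receive.
Demand in terms of ps becomes qd = 143 − 7.5(ps − 4) = 173 - 7.5ps. Setting this equal to supply: 173 - 7.5ps = -7 + 4ps, so ps = 360/23.
Buyers pay pb = 360/23 − 4 = 268/23; q' = -7 + 4·(360/23) = 1279/23.
Buyers' price falls by p* − pb = 300/23 − 268/23 = 32/23; sellers' price rises by ps − p* = 360/23 − 300/23 = 60/23.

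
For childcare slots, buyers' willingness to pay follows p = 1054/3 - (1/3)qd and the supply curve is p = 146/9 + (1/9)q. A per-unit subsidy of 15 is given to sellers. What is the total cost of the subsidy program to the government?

Pre-subsidy: 1054/3 - (1/3)q = 146/9 + (1/9)q gives q* = 754 and p* = 100.
With the subsidy, sellers receive ps = pb + 15 for each unit, where pb is the price buyers pay.
On the curves, pb = 1054/3 - (1/3)q and ps = 146/9 + (1/9)q; the wedge ps − pb = 15 gives 146/9 + (1/9)q − (1054/3 - (1/3)q) = 15, so q' = 787.75.
Then pb = 1054/3 − (1/3)·787.75 = 88.75 and ps = 146/9 + (1/9)·787.75 = 103.75.
Government outlay = subsidy × quantity = 15 × 787.75 = 11816.25.

Government cost = 11816.25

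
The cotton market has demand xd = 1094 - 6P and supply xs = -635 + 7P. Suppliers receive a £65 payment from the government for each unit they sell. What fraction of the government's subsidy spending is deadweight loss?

Pre-subsidy: 1094 - 6P = -635 + 7P gives P* = 133, x* = 296.
With the subsidy, sellers receive Ps = Pb + 65 for each unit, where Pb is the price buyers pay.
Supply in terms of Pb becomes xs = -635 + 7(Pb + 65) = -180 + 7Pb. Setting this equal to demand: 1094 - 6Pb = -180 + 7Pb, so Pb = 98.
Sellers receive Ps = 98 + 65 = 163; x' = 1094 − 6·98 = 506.
ΔCS = ½(296 + 506)(133 − 98) = 14035; ΔPS = ½(296 + 506)(163 − 133) = 12030.
Government spending = 65 × 506 = 32890.
DWL = ½ × 65 × (506 − 296) = 6825; fraction = 6825 / 32890 = 105/506.

DWL / government spending = 105/506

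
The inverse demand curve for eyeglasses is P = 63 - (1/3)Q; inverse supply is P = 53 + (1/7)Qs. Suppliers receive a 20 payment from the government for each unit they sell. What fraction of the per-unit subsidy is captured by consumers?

Consumer share = 0.7

Pre-subsidy: 63 - (1/3)Q = 53 + (1/7)Q gives Q* = 21 and P* = 56.
With the subsidy, sellers receive Ps = Pb + 20 for each unit, where Pb is the price buyers pay.
On the curves, Pb = 63 - (1/3)Q and Ps = 53 + (1/7)Q; the wedge Ps − Pb = 20 gives 53 + (1/7)Q − (63 - (1/3)Q) = 20, so Q' = 63.
Then Pb = 63 − (1/3)·63 = 42 and Ps = 53 + (1/7)·63 = 62.
Buyers' price falls by P* − Pb = 56 − 42 = 14; sellers' price rises by Ps − P* = 62 − 56 = 6.
So consumers capture 14/20 = 0.7 of each unit of subsidy.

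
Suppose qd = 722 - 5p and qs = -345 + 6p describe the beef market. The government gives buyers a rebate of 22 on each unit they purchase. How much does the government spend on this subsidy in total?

Pre-subsidy: 722 - 5p = -345 + 6p gives p* = 97, q* = 237.
With the rebate, buyers effectively pay pb = ps − 22, where ps is the price sellers receive.
Demand in terms of ps becomes qd = 722 − 5(ps − 22) = 832 - 5ps. Setting this equal to supply: 832 - 5ps = -345 + 6ps, so ps = 107.
Buyers pay pb = 107 − 22 = 85; q' = -345 + 6·107 = 297.
Government outlay = subsidy × quantity = 22 × 297 = 6534.

Government cost = 6534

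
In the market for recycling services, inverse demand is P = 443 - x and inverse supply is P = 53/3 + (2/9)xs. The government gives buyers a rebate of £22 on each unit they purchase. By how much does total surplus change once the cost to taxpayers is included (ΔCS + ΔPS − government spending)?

Pre-subsidy: 443 - x = 53/3 + (2/9)x gives x* = 348 and P* = 95.
With the rebate, buyers effectively pay Pb = Ps − 22, where Ps is the price sellers receive.
On the curves, Pb = 443 - x and Ps = 53/3 + (2/9)x; the wedge Ps − Pb = 22 gives 53/3 + (2/9)x − (443 - x) = 22, so x' = 366.
Then Pb = 443 − 1·366 = 77 and Ps = 53/3 + (2/9)·366 = 99.
ΔCS = ½(348 + 366)(95 − 77) = 6426; ΔPS = ½(348 + 366)(99 − 95) = 1428.
Government spending = 22 × 366 = 8052.
Net change = 6426 + 1428 − 8052 = -198. The loss equals the DWL triangle ½·22·18.

Net change in total surplus = -£198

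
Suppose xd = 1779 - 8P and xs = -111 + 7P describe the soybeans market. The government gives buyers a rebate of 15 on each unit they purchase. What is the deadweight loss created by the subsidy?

Deadweight loss = 420

Pre-subsidy: 1779 - 8P = -111 + 7P gives P* = 126, x* = 771.
With the rebate, buyers effectively pay Pb = Ps − 15, where Ps is the price sellers receive.
Demand in terms of Ps becomes xd = 1779 − 8(Ps − 15) = 1899 - 8Ps. Setting this equal to supply: 1899 - 8Ps = -111 + 7Ps, so Ps = 134.
Buyers pay Pb = 134 − 15 = 119; x' = -111 + 7·134 = 827.
The subsidy expands output by 827 − 771 = 56 past the efficient level; on those units the gap between marginal cost and willingness to pay runs from 0 up to 15.
DWL = ½ × 15 × 56 = 420.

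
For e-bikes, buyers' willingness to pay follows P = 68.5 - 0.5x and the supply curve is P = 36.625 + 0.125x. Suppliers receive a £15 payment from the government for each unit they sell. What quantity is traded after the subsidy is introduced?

Pre-subsidy: 68.5 - 0.5x = 36.625 + 0.125x gives x* = 51 and P* = 43.
With the subsidy, sellers receive Ps = Pb + 15 for each unit, where Pb is the price buyers pay.
On the curves, Pb = 68.5 - 0.5x and Ps = 36.625 + 0.125x; the wedge Ps − Pb = 15 gives 36.625 + 0.125x − (68.5 - 0.5x) = 15, so x' = 75.
Then Pb = 68.5 − 0.5·75 = 31 and Ps = 36.625 + 0.125·75 = 46.

x' = 75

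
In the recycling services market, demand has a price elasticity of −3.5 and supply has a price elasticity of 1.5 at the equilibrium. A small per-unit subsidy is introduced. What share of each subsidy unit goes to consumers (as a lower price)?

For a small subsidy around the equilibrium, the benefit split depends on the relative slopes, which at a point are proportional to the elasticities.
Buyer share = εs/(εs + |εd|) = 1.5/(1.5 + 3.5) = 0.3; seller share = |εd|/(εs + |εd|) = 0.7.

Consumer share = 0.3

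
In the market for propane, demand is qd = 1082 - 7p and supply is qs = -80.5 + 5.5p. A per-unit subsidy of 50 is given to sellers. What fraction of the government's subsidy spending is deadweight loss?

Pre-subsidy: 1082 - 7p = -80.5 + 5.5p gives p* = 93, q* = 431.
With the subsidy, sellers receive ps = pb + 50 for each unit, where pb is the price buyers pay.
Supply in terms of pb becomes qs = -80.5 + 5.5(pb + 50) = 194.5 + 5.5pb. Setting this equal to demand: 1082 - 7pb = 194.5 + 5.5pb, so pb = 71.
Sellers receive ps = 71 + 50 = 121; q' = 1082 − 7·71 = 585.
ΔCS = ½(431 + 585)(93 − 71) = 11176; ΔPS = ½(431 + 585)(121 − 93) = 14224.
Government spending = 50 × 585 = 29250.
DWL = ½ × 50 × (585 − 431) = 3850; fraction = 3850 / 29250 = 77/585.

DWL / government spending = 77/585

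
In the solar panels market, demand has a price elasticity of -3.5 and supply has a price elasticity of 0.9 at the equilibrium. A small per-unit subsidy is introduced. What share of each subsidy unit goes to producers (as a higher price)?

Producer share = 35/44

For a small subsidy around the equilibrium, the benefit split depends on the relative slopes, which at a point are proportional to the elasticities.
Buyer share = εs/(εs + |εd|) = 0.9/(0.9 + 3.5) = 9/44; seller share = |εd|/(εs + |εd|) = 35/44.
So producers capture 35/44 of the subsidy.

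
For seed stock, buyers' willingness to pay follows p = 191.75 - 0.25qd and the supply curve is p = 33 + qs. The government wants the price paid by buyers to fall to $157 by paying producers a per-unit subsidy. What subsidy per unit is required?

Required subsidy s = $15 per unit

At a buyer price of 157, quantity demanded is 767 − 4·157 = 139.
Sellers supply 139 only when they receive ps = 33 + 1·139 = 172.
s = ps − pb = 172 − 157 = 15.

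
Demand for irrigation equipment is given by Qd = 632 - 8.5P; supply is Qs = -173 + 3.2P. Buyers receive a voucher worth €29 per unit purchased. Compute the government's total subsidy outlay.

Pre-subsidy: 632 - 8.5P = -173 + 3.2P gives P* = 8050/117, Q* = 5519/117.
With the rebate, buyers effectively pay Pb = Ps − 29, where Ps is the price sellers receive.
Demand in terms of Ps becomes Qd = 632 − 8.5(Ps − 29) = 878.5 - 8.5Ps. Setting this equal to supply: 878.5 - 8.5Ps = -173 + 3.2Ps, so Ps = 3505/39.
Buyers pay Pb = 3505/39 − 29 = 2374/39; Q' = -173 + 3.2·(3505/39) = 4469/39.
Government outlay = subsidy × quantity = 29 × 4469/39 = 129601/39.

Government cost = 129601/39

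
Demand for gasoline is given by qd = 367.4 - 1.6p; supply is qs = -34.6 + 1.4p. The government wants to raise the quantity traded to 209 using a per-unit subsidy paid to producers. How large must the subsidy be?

Required subsidy s = 75 per unit

At q = 209, invert demand for the buyer price: pb = (367.4 − 209)/1.6 = 99; invert supply for the seller price: ps = (209 − (-34.6))/1.4 = 174.
The subsidy must fill the gap: s = ps − pb = 174 − 99 = 75.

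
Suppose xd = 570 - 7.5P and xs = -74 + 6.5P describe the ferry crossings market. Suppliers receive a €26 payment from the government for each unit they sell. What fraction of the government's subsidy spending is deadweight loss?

Pre-subsidy: 570 - 7.5P = -74 + 6.5P gives P* = 46, x* = 225.
With the subsidy, sellers receive Ps = Pb + 26 for each unit, where Pb is the price buyers pay.
Supply in terms of Pb becomes xs = -74 + 6.5(Pb + 26) = 95 + 6.5Pb. Setting this equal to demand: 570 - 7.5Pb = 95 + 6.5Pb, so Pb = 475/14.
Sellers receive Ps = 475/14 + 26 = 839/14; x' = 570 − 7.5·(475/14) = 8835/28.
ΔCS = ½(225 + 8835/28)(46 − 475/14) = 2557815/784; ΔPS = ½(225 + 8835/28)(839/14 − 46) = 2951325/784.
Government spending = 26 × 8835/28 = 114855/14.
DWL = ½ × 26 × (8835/28 − 225) = 32955/28; fraction = (32955/28) / (114855/14) = 169/1178.

DWL / government spending = 169/1178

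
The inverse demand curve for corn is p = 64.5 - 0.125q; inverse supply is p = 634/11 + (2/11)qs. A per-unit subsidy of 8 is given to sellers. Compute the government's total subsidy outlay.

Pre-subsidy: 64.5 - 0.125q = 634/11 + (2/11)q gives q* = 604/27 and p* = 1666/27.
With the subsidy, sellers receive ps = pb + 8 for each unit, where pb is the price buyers pay.
On the curves, pb = 64.5 - 0.125q and ps = 634/11 + (2/11)q; the wedge ps − pb = 8 gives 634/11 + (2/11)q − (64.5 - 0.125q) = 8, so q' = 436/9.
Then pb = 64.5 − 0.125·(436/9) = 526/9 and ps = 634/11 + (2/11)·(436/9) = 598/9.
Government outlay = subsidy × quantity = 8 × 436/9 = 3488/9.

Government cost = 3488/9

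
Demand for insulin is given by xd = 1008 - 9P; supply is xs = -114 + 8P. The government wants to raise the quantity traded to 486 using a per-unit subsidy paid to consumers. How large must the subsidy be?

At x = 486, invert demand for the buyer price: Pb = (1008 − 486)/9 = 58; invert supply for the seller price: Ps = (486 − (-114))/8 = 75.
The subsidy must fill the gap: s = Ps − Pb = 75 − 58 = 17.

Required subsidy s = 17 per unit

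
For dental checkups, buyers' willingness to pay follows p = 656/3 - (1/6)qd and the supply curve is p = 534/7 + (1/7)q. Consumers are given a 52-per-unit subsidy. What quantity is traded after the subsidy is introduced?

q' = 628

Pre-subsidy: 656/3 - (1/6)q = 534/7 + (1/7)q gives q* = 460 and p* = 142.
With the rebate, buyers effectively pay pb = ps − 52, where ps is the price sellers receive.
On the curves, pb = 656/3 - (1/6)q and ps = 534/7 + (1/7)q; the wedge ps − pb = 52 gives 534/7 + (1/7)q − (656/3 - (1/6)q) = 52, so q' = 628.
Then pb = 656/3 − (1/6)·628 = 114 and ps = 534/7 + (1/7)·628 = 166.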